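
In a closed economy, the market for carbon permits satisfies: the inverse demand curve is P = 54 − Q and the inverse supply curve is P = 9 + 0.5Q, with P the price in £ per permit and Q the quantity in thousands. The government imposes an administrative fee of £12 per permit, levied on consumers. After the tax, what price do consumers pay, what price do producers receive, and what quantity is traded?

Consumers pay £32; producers receive £20; quantity = 22.

Inverting to Q(P) form: Qd = 54 − P; Qs = 2P − 18.
Before the tax: set 54 − P = 2P − 18 → P* = £24, Q* = 30.
With the tax collected from consumers, demand (in seller-price terms) shifts: Qd = 54 − (P + 12).
Solving gives Q = 22 with consumers paying £32 and producers receiving £20 (the £12 wedge).
The less price-elastic side of the market bears the larger share of a per-unit tax.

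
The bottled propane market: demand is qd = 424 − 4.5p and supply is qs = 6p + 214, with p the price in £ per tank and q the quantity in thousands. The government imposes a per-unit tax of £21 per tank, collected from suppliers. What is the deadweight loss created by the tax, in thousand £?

Deadweight loss = £567 thousand.

Before the tax: set 424 − 4.5p = 6p + 214 → p* = £20, q* = 334.
With the tax collected from suppliers, supply shifts: qs = 6(p − 21) + 214.
New equilibrium: consumers pay £32, suppliers receive £11, q = 280. (Wedge: pb − ps = 21.)
Quantity falls by |ΔQ| = |334 − 280| = 54.
DWL = ½ · t · |ΔQ| = ½ · 21 · 54 = £567.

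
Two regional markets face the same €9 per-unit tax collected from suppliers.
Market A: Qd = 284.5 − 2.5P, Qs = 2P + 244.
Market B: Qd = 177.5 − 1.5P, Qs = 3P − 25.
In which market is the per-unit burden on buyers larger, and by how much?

Market B, by €2.

Market A: pre-tax P* = €9, Q* = 262; post-tax Q = 252; per-unit burden on buyers = €4.
Market B: pre-tax P* = €45, Q* = 110; post-tax Q = 101; per-unit burden on buyers = €6.
Difference: €4 vs €6 → market B is larger by €2.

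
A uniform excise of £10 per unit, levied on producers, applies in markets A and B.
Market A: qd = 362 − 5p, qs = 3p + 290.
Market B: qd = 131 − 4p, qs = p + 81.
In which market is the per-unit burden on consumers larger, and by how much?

Market A, by £1.75.

Market A: pre-tax p* = £9, q* = 317; post-tax q = 298.25; per-unit burden on consumers = £3.75.
Market B: pre-tax p* = £10, q* = 91; post-tax q = 83; per-unit burden on consumers = £2.
Difference: £3.75 vs £2 → market A is larger by £1.75.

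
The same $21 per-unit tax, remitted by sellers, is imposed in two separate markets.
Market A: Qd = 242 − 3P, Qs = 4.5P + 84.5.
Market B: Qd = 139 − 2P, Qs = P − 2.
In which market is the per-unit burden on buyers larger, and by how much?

Market A: pre-tax P* = $21, Q* = 179; post-tax Q = 141.2; per-unit burden on buyers = $12.6.
Market B: pre-tax P* = $47, Q* = 45; post-tax Q = 31; per-unit burden on buyers = $7.
Difference: $12.6 vs $7 → market A is larger by $5.6.

Market A, by $5.6.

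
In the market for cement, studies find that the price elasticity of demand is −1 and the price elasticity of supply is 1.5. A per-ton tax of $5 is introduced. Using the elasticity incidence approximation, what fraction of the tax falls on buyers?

Incidence ratio: buyers' share ≈ εs / (εs + |εd|) = 1.5 / (1.5 + 1) = 0.6.
Supply is the more elastic side, so buyers bear the larger share.

Buyers' share ≈ 0.6.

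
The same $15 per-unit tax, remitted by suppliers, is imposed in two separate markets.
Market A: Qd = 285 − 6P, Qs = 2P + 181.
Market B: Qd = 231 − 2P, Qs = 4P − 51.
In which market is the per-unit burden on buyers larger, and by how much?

Market B, by $6.25.

Market A: pre-tax P* = $13, Q* = 207; post-tax Q = 184.5; per-unit burden on buyers = $3.75.
Market B: pre-tax P* = $47, Q* = 137; post-tax Q = 117; per-unit burden on buyers = $10.
Difference: $3.75 vs $10 → market B is larger by $6.25.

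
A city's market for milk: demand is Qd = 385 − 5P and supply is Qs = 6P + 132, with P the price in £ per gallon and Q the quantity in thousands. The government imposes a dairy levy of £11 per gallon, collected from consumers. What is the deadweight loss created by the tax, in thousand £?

Deadweight loss = £165 thousand.

Without the tax, 385 − 5P = 6P + 132 gives 11P = 253, so P* = £23 and Q* = 270.
With the tax collected from consumers, demand (in seller-price terms) shifts: Qd = 385 − 5(P + 11).
New equilibrium: consumers pay £29, sellers receive £18, Q = 240. (Wedge: Pb − Ps = 11.)
Quantity falls by |ΔQ| = |270 − 240| = 30.
DWL = ½ · t · |ΔQ| = ½ · 11 · 30 = £165.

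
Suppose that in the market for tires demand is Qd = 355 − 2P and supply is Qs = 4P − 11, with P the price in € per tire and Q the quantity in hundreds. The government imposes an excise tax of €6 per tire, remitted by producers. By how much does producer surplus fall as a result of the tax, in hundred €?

Producer surplus falls by €458 hundred.

Without the tax, 355 − 2P = 4P − 11 gives 6P = 366, so P* = €61 and Q* = 233.
With the tax collected from producers, supply shifts: Qs = 4(P − 6) − 11.
Solving gives Q = 225 with consumers paying €65 and producers receiving €59 (the €6 wedge).
ΔPS is the trapezoid between Q = 225 and Q = 233 of height €2: ½ · (233 + 225) · 2 = €458.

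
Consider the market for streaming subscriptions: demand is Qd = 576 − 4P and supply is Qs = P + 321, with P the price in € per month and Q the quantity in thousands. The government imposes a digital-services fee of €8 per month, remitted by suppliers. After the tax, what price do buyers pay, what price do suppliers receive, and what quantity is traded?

Without the tax, 576 − 4P = P + 321 gives 5P = 255, so P* = €51 and Q* = 372.
With the tax collected from suppliers, supply shifts: Qs = (P − 8) + 321.
New equilibrium: buyers pay €52.6, suppliers receive €44.6, Q = 365.6. (Wedge: Pb − Ps = 8.)

Buyers pay €52.6; suppliers receive €44.6; quantity = 365.6.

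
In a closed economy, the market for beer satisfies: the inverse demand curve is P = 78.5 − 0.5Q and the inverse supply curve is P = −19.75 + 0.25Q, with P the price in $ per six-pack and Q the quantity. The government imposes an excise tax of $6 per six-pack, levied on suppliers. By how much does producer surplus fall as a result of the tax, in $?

Producer surplus falls by $254.

Inverting to Q(P) form: Qd = 157 − 2P; Qs = 4P + 79.
Without the tax, 157 − 2P = 4P + 79 gives 6P = 78, so P* = $13 and Q* = 131.
With the tax collected from suppliers, supply shifts: Qs = 4(P − 6) + 79.
Solving gives Q = 123 with buyers paying $17 and suppliers receiving $11 (the $6 wedge).
ΔPS is the trapezoid between Q = 123 and Q = 131 of height $2: ½ · (131 + 123) · 2 = $254.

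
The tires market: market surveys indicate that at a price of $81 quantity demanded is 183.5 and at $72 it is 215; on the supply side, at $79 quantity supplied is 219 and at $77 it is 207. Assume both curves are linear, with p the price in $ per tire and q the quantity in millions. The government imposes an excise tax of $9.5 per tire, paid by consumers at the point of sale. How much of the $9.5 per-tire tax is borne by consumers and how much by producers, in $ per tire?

Consumers bear $6 per tire; producers bear $3.5 per tire.

Demand slope: (215 − 183.5)/(72 − 81) = -3.5, so qd = 467 − 3.5p.
Supply slope: (207 − 219)/(77 − 79) = 6, so qs = 6p − 255.
Before the tax: set 467 − 3.5p = 6p − 255 → p* = $76, q* = 201.
With the tax collected from consumers, demand (in seller-price terms) shifts: qd = 467 − 3.5(p + 9.5).
Solving gives q = 180 with consumers paying $82 and producers receiving $72.5 (the $9.5 wedge).
Burden on consumers: $6; on producers: $3.5. (They sum to $9.5.)
The less price-elastic side of the market bears the larger share of a per-unit tax.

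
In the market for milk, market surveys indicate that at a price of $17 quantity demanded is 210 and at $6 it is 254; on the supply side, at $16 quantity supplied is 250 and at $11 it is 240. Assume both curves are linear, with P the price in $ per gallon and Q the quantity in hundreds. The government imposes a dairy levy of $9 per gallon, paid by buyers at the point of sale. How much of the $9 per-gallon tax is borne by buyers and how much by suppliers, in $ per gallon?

Buyers bear $3 per gallon; suppliers bear $6 per gallon.

Demand slope: (254 − 210)/(6 − 17) = -4, so Qd = 278 − 4P.
Supply slope: (240 − 250)/(11 − 16) = 2, so Qs = 2P + 218.
Without the tax, 278 − 4P = 2P + 218 gives 6P = 60, so P* = $10 and Q* = 238.
With the tax collected from buyers, demand (in seller-price terms) shifts: Qd = 278 − 4(P + 9).
New equilibrium: buyers pay $13, suppliers receive $4, Q = 226. (Wedge: Pb − Ps = 9.)
Burden on buyers: $3; on suppliers: $6. (They sum to $9.)
The less price-elastic side of the market bears the larger share of a per-unit tax.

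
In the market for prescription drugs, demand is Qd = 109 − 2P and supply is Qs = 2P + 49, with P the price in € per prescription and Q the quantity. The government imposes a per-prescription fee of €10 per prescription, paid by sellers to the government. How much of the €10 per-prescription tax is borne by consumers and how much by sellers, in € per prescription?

Before the tax: set 109 − 2P = 2P + 49 → P* = €15, Q* = 79.
With the tax collected from sellers, supply shifts: Qs = 2(P − 10) + 49.
Solving gives Q = 69 with consumers paying €20 and sellers receiving €10 (the €10 wedge).
Burden on consumers: €5; on sellers: €5. (They sum to €10.)
The less price-elastic side of the market bears the larger share of a per-unit tax.

Consumers bear €5 per prescription; sellers bear €5 per prescription.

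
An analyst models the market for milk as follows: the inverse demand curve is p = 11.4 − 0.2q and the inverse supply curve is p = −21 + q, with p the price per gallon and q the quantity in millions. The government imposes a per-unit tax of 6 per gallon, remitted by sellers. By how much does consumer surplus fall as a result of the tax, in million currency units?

Rewrite in direct form: qd = 57 − 5p and qs = p + 21.
Before the tax: set 57 − 5p = p + 21 → p* = 6, q* = 27.
With the tax collected from sellers, supply shifts: qs = (p − 6) + 21.
New equilibrium: consumers pay 7, sellers receive 1, q = 22. (Wedge: pb − ps = 6.)
ΔCS is the trapezoid between Q = 22 and Q = 27 of height 1: ½ · (27 + 22) · 1 = 24.5.

Consumer surplus falls by 24.5 million.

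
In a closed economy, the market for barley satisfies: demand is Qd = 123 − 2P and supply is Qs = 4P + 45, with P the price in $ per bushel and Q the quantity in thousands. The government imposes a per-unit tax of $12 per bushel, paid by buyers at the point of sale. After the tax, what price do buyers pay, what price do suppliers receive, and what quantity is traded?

Buyers pay $21; suppliers receive $9; quantity = 81.

Without the tax, 123 − 2P = 4P + 45 gives 6P = 78, so P* = $13 and Q* = 97.
With the tax collected from buyers, demand (in seller-price terms) shifts: Qd = 123 − 2(P + 12).
Solving gives Q = 81 with buyers paying $21 and suppliers receiving $9 (the $12 wedge).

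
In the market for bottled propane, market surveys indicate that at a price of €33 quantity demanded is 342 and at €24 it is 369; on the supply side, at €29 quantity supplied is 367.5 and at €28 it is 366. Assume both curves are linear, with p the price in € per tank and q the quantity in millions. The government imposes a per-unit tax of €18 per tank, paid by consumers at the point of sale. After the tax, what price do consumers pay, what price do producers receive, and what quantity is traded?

Demand slope: (369 − 342)/(24 − 33) = -3, so qd = 441 − 3p.
Supply slope: (366 − 367.5)/(28 − 29) = 1.5, so qs = 1.5p + 324.
Without the tax, 441 − 3p = 1.5p + 324 gives 4.5p = 117, so p* = €26 and q* = 363.
With the tax collected from consumers, demand (in seller-price terms) shifts: qd = 441 − 3(p + 18).
New equilibrium: consumers pay €32, producers receive €14, q = 345. (Wedge: pb − ps = 18.)
The less price-elastic side of the market bears the larger share of a per-unit tax.

Consumers pay €32; producers receive €14; quantity = 345.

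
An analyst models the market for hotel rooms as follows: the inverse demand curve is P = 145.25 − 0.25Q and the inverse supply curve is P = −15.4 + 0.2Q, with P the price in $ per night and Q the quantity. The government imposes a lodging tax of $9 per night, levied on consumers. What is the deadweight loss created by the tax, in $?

Deadweight loss = $90.

Inverting to Q(P) form: Qd = 581 − 4P; Qs = 5P + 77.
Without the tax, 581 − 4P = 5P + 77 gives 9P = 504, so P* = $56 and Q* = 357.
With the tax collected from consumers, demand (in seller-price terms) shifts: Qd = 581 − 4(P + 9).
Solving gives Q = 337 with consumers paying $61 and producers receiving $52 (the $9 wedge).
Quantity falls by |ΔQ| = |357 − 337| = 20.
DWL = ½ · t · |ΔQ| = ½ · 9 · 20 = $90.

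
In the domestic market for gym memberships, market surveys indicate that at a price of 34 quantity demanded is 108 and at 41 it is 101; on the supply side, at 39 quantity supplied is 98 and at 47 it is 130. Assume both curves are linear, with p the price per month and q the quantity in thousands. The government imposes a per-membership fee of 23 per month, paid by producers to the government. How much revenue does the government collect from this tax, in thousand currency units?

Tax revenue = 1922.8 thousand.

Demand slope: (101 − 108)/(41 − 34) = -1, so qd = 142 − p.
Supply slope: (130 − 98)/(47 − 39) = 4, so qs = 4p − 58.
Without the tax, 142 − p = 4p − 58 gives 5p = 200, so p* = 40 and q* = 102.
With the tax collected from producers, supply shifts: qs = 4(p − 23) − 58.
New equilibrium: buyers pay 58.4, producers receive 35.4, q = 83.6. (Wedge: pb − ps = 23.)
Revenue = t · Q = 23 · 83.6 = 1922.8.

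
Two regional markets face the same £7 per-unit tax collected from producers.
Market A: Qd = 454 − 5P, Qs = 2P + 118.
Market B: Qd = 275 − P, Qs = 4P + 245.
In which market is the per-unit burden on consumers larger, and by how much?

Market B, by £3.6.

Market A: pre-tax P* = £48, Q* = 214; post-tax Q = 204; per-unit burden on consumers = £2.
Market B: pre-tax P* = £6, Q* = 269; post-tax Q = 263.4; per-unit burden on consumers = £5.6.
Difference: £2 vs £5.6 → market B is larger by £3.6.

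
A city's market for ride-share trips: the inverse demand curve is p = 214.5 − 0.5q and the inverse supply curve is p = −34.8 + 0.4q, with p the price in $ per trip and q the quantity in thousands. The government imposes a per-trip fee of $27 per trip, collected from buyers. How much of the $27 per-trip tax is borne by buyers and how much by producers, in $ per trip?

Rewrite in direct form: qd = 429 − 2p and qs = 2.5p + 87.
Before the tax: set 429 − 2p = 2.5p + 87 → p* = $76, q* = 277.
With the tax collected from buyers, demand (in seller-price terms) shifts: qd = 429 − 2(p + 27).
Solving gives q = 247 with buyers paying $91 and producers receiving $64 (the $27 wedge).
Burden on buyers: $15; on producers: $12. (They sum to $27.)

Buyers bear $15 per trip; producers bear $12 per trip.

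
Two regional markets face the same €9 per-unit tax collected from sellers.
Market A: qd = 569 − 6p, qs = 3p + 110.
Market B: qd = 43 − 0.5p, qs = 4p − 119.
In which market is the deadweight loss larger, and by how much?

Market A: pre-tax p* = €51, q* = 263; post-tax q = 245; deadweight loss = €81.
Market B: pre-tax p* = €36, q* = 25; post-tax q = 21; deadweight loss = €18.
Difference: €81 vs €18 → market A is larger by €63.

Market A, by €63.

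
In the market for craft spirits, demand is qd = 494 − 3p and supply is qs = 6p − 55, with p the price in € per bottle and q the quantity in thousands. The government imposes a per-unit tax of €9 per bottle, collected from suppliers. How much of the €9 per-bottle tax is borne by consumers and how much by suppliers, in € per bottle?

Without the tax, 494 − 3p = 6p − 55 gives 9p = 549, so p* = €61 and q* = 311.
With the tax collected from suppliers, supply shifts: qs = 6(p − 9) − 55.
New equilibrium: consumers pay €67, suppliers receive €58, q = 293. (Wedge: pb − ps = 9.)
Burden on consumers: €6; on suppliers: €3. (They sum to €9.)
The less price-elastic side of the market bears the larger share of a per-unit tax.

Consumers bear €6 per bottle; suppliers bear €3 per bottle.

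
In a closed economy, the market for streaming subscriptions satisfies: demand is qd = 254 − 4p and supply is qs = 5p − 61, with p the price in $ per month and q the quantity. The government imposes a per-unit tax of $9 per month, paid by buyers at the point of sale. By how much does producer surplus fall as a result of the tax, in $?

Producer surplus falls by $416.

Before the tax: set 254 − 4p = 5p − 61 → p* = $35, q* = 114.
With the tax collected from buyers, demand (in seller-price terms) shifts: qd = 254 − 4(p + 9).
New equilibrium: buyers pay $40, producers receive $31, q = 94. (Wedge: pb − ps = 9.)
ΔPS is the trapezoid between Q = 94 and Q = 114 of height $4: ½ · (114 + 94) · 4 = $416.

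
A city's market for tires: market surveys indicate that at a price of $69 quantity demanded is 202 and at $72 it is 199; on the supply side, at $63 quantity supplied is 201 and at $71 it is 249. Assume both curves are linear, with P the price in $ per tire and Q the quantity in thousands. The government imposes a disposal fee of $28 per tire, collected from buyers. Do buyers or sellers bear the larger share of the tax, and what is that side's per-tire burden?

Demand slope: (199 − 202)/(72 − 69) = -1, so Qd = 271 − P.
Supply slope: (249 − 201)/(71 − 63) = 6, so Qs = 6P − 177.
Without the tax, 271 − P = 6P − 177 gives 7P = 448, so P* = $64 and Q* = 207.
With the tax collected from buyers, demand (in seller-price terms) shifts: Qd = 271 − (P + 28).
New equilibrium: buyers pay $88, sellers receive $60, Q = 183. (Wedge: Pb − Ps = 28.)
Per-tire burden: buyers $24, sellers $4.
Buyers take the larger share because demand is less price-elastic here (demand slope 1 vs supply slope 6).
The less price-elastic side of the market bears the larger share of a per-unit tax.

Buyers bear the larger share: $24 per tire.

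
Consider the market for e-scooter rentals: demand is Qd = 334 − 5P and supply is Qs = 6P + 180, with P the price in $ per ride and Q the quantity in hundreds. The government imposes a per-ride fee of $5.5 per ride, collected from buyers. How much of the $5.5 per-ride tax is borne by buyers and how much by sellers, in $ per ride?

Without the tax, 334 − 5P = 6P + 180 gives 11P = 154, so P* = $14 and Q* = 264.
With the tax collected from buyers, demand (in seller-price terms) shifts: Qd = 334 − 5(P + 5.5).
New equilibrium: buyers pay $17, sellers receive $11.5, Q = 249. (Wedge: Pb − Ps = 5.5.)
Burden on buyers: $3; on sellers: $2.5. (They sum to $5.5.)

Buyers bear $3 per ride; sellers bear $2.5 per ride.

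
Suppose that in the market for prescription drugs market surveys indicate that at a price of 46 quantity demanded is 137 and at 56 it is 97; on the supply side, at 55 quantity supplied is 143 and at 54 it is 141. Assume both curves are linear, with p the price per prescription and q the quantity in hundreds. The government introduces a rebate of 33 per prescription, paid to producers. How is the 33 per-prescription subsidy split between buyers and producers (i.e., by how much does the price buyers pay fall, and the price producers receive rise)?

Demand slope: (97 − 137)/(56 − 46) = -4, so qd = 321 − 4p.
Supply slope: (141 − 143)/(54 − 55) = 2, so qs = 2p + 33.
Without the subsidy, 321 − 4p = 2p + 33 gives 6p = 288, so p* = 48 and q* = 129.
With a per-unit subsidy paid to producers, each receives p + 33 per unit sold, so supply becomes qs = 2(p + 33) + 33.
New equilibrium: buyers pay 37, producers receive 70, q = 173. (Wedge: pb − ps = −33.)
Gain to buyers: 11; to producers: 22. (They sum to 33.)

Buyers gain 11 per prescription; producers gain 22 per prescription.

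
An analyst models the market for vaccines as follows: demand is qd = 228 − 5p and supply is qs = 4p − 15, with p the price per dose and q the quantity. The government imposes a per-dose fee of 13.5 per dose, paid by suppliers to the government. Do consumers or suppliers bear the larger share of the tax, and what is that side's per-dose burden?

Suppliers bear the larger share: 7.5 per dose.

Before the tax: set 228 − 5p = 4p − 15 → p* = 27, q* = 93.
With the tax collected from suppliers, supply shifts: qs = 4(p − 13.5) − 15.
New equilibrium: consumers pay 33, suppliers receive 19.5, q = 63. (Wedge: pb − ps = 13.5.)
Per-dose burden: consumers 6, suppliers 7.5.
Suppliers take the larger share because supply is less price-elastic here (demand slope 5 vs supply slope 4).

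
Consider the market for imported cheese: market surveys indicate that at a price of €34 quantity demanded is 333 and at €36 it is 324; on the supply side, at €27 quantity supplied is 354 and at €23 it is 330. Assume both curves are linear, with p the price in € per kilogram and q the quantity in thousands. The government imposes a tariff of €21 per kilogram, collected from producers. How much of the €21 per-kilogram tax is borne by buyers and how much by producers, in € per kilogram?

Buyers bear €12 per kilogram; producers bear €9 per kilogram.

Demand slope: (324 − 333)/(36 − 34) = -4.5, so qd = 486 − 4.5p.
Supply slope: (330 − 354)/(23 − 27) = 6, so qs = 6p + 192.
Before the tax: set 486 − 4.5p = 6p + 192 → p* = €28, q* = 360.
With the tax collected from producers, supply shifts: qs = 6(p − 21) + 192.
New equilibrium: buyers pay €40, producers receive €19, q = 306. (Wedge: pb − ps = 21.)
Burden on buyers: €12; on producers: €9. (They sum to €21.)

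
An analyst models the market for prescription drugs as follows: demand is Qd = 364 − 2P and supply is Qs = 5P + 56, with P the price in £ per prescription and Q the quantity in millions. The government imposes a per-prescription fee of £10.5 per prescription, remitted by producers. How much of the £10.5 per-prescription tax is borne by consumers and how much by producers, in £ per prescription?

Consumers bear £7.5 per prescription; producers bear £3 per prescription.

Before the tax: set 364 − 2P = 5P + 56 → P* = £44, Q* = 276.
With the tax collected from producers, supply shifts: Qs = 5(P − 10.5) + 56.
New equilibrium: consumers pay £51.5, producers receive £41, Q = 261. (Wedge: Pb − Ps = 10.5.)
Burden on consumers: £7.5; on producers: £3. (They sum to £10.5.)
The less price-elastic side of the market bears the larger share of a per-unit tax.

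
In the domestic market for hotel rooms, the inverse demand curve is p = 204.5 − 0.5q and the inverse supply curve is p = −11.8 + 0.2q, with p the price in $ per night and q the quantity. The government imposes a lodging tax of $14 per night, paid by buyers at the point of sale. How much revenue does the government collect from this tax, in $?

Inverting to q(p) form: qd = 409 − 2p; qs = 5p + 59.
Without the tax, 409 − 2p = 5p + 59 gives 7p = 350, so p* = $50 and q* = 309.
With the tax collected from buyers, demand (in seller-price terms) shifts: qd = 409 − 2(p + 14).
New equilibrium: buyers pay $60, producers receive $46, q = 289. (Wedge: pb − ps = 14.)
Revenue = t · Q = 14 · 289 = $4046.

Tax revenue = $4046.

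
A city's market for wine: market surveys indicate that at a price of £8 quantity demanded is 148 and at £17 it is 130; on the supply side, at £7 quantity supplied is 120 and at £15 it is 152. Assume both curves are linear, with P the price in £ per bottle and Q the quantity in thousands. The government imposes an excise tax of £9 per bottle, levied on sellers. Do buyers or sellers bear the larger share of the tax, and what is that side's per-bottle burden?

Buyers bear the larger share: £6 per bottle.

Demand slope: (130 − 148)/(17 − 8) = -2, so Qd = 164 − 2P.
Supply slope: (152 − 120)/(15 − 7) = 4, so Qs = 4P + 92.
Without the tax, 164 − 2P = 4P + 92 gives 6P = 72, so P* = £12 and Q* = 140.
With the tax collected from sellers, supply shifts: Qs = 4(P − 9) + 92.
Solving gives Q = 128 with buyers paying £18 and sellers receiving £9 (the £9 wedge).
Per-bottle burden: buyers £6, sellers £3.
Buyers take the larger share because demand is less price-elastic here (demand slope 2 vs supply slope 4).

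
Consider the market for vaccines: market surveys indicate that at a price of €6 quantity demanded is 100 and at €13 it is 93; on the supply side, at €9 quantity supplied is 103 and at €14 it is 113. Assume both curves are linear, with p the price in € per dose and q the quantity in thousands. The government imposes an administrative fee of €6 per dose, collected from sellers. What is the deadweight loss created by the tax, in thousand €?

Demand slope: (93 − 100)/(13 − 6) = -1, so qd = 106 − p.
Supply slope: (113 − 103)/(14 − 9) = 2, so qs = 2p + 85.
Before the tax: set 106 − p = 2p + 85 → p* = €7, q* = 99.
With the tax collected from sellers, supply shifts: qs = 2(p − 6) + 85.
New equilibrium: consumers pay €11, sellers receive €5, q = 95. (Wedge: pb − ps = 6.)
Quantity falls by |ΔQ| = |99 − 95| = 4.
DWL = ½ · t · |ΔQ| = ½ · 6 · 4 = €12.

Deadweight loss = €12 thousand.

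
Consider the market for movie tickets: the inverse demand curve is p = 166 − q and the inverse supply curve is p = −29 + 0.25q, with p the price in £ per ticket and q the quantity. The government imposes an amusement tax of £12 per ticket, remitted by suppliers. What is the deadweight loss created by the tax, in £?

Inverting to q(p) form: qd = 166 − p; qs = 4p + 116.
Before the tax: set 166 − p = 4p + 116 → p* = £10, q* = 156.
With the tax collected from suppliers, supply shifts: qs = 4(p − 12) + 116.
New equilibrium: buyers pay £19.6, suppliers receive £7.6, q = 146.4. (Wedge: pb − ps = 12.)
Quantity falls by |ΔQ| = |156 − 146.4| = 9.6.
DWL = ½ · t · |ΔQ| = ½ · 12 · 9.6 = £57.6.

Deadweight loss = £57.6.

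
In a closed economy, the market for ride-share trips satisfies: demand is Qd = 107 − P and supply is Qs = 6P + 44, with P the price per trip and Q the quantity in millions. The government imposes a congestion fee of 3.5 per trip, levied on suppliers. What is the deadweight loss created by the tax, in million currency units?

Deadweight loss = 5.25 million.

Before the tax: set 107 − P = 6P + 44 → P* = 9, Q* = 98.
With the tax collected from suppliers, supply shifts: Qs = 6(P − 3.5) + 44.
Solving gives Q = 95 with buyers paying 12 and suppliers receiving 8.5 (the 3.5 wedge).
Quantity falls by |ΔQ| = |98 − 95| = 3.
DWL = ½ · t · |ΔQ| = ½ · 3.5 · 3 = 5.25.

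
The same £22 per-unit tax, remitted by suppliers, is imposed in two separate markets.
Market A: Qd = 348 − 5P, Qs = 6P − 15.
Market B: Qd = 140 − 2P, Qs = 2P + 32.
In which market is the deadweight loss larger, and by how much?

Market A, by £418.

Market A: pre-tax P* = £33, Q* = 183; post-tax Q = 123; deadweight loss = £660.
Market B: pre-tax P* = £27, Q* = 86; post-tax Q = 64; deadweight loss = £242.
Difference: £660 vs £242 → market A is larger by £418.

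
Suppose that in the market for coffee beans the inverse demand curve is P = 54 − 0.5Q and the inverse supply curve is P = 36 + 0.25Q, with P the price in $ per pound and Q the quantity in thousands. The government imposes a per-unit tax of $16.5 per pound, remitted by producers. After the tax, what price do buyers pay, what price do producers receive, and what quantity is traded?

Buyers pay $53; producers receive $36.5; quantity = 2.

Rewrite in direct form: Qd = 108 − 2P and Qs = 4P − 144.
Before the tax: set 108 − 2P = 4P − 144 → P* = $42, Q* = 24.
With the tax collected from producers, supply shifts: Qs = 4(P − 16.5) − 144.
New equilibrium: buyers pay $53, producers receive $36.5, Q = 2. (Wedge: Pb − Ps = 16.5.)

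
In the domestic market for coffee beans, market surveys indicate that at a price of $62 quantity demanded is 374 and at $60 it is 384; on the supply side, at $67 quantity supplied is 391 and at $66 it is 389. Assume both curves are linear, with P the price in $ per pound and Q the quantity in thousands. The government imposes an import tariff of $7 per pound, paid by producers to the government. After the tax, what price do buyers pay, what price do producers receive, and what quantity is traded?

Demand slope: (384 − 374)/(60 − 62) = -5, so Qd = 684 − 5P.
Supply slope: (389 − 391)/(66 − 67) = 2, so Qs = 2P + 257.
Without the tax, 684 − 5P = 2P + 257 gives 7P = 427, so P* = $61 and Q* = 379.
With the tax collected from producers, supply shifts: Qs = 2(P − 7) + 257.
Solving gives Q = 369 with buyers paying $63 and producers receiving $56 (the $7 wedge).

Buyers pay $63; producers receive $56; quantity = 369.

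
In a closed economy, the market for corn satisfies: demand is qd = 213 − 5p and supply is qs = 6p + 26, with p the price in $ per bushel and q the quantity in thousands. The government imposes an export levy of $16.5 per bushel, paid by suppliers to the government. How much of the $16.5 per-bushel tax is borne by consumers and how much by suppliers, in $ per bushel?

Without the tax, 213 − 5p = 6p + 26 gives 11p = 187, so p* = $17 and q* = 128.
With the tax collected from suppliers, supply shifts: qs = 6(p − 16.5) + 26.
Solving gives q = 83 with consumers paying $26 and suppliers receiving $9.5 (the $16.5 wedge).
Burden on consumers: $9; on suppliers: $7.5. (They sum to $16.5.)
The less price-elastic side of the market bears the larger share of a per-unit tax.

Consumers bear $9 per bushel; suppliers bear $7.5 per bushel.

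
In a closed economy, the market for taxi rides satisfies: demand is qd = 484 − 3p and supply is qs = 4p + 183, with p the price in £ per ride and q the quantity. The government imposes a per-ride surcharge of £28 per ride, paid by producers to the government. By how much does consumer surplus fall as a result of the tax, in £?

Consumer surplus falls by £5296.

Before the tax: set 484 − 3p = 4p + 183 → p* = £43, q* = 355.
With the tax collected from producers, supply shifts: qs = 4(p − 28) + 183.
New equilibrium: buyers pay £59, producers receive £31, q = 307. (Wedge: pb − ps = 28.)
ΔCS is the trapezoid between Q = 307 and Q = 355 of height £16: ½ · (355 + 307) · 16 = £5296.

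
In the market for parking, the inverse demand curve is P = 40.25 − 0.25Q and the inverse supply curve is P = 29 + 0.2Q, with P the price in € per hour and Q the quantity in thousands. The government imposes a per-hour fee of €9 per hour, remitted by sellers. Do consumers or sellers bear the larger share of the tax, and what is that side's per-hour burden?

Inverting to Q(P) form: Qd = 161 − 4P; Qs = 5P − 145.
Without the tax, 161 − 4P = 5P − 145 gives 9P = 306, so P* = €34 and Q* = 25.
With the tax collected from sellers, supply shifts: Qs = 5(P − 9) − 145.
New equilibrium: consumers pay €39, sellers receive €30, Q = 5. (Wedge: Pb − Ps = 9.)
Per-hour burden: consumers €5, sellers €4.
Consumers take the larger share because demand is less price-elastic here (demand slope 4 vs supply slope 5).
The less price-elastic side of the market bears the larger share of a per-unit tax.

Consumers bear the larger share: €5 per hour.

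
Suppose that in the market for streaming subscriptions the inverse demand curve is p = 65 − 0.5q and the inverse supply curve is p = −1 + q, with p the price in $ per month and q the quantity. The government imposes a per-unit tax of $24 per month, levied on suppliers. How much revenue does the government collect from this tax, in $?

Inverting to q(p) form: qd = 130 − 2p; qs = p + 1.
Without the tax, 130 − 2p = p + 1 gives 3p = 129, so p* = $43 and q* = 44.
With the tax collected from suppliers, supply shifts: qs = (p − 24) + 1.
New equilibrium: buyers pay $51, suppliers receive $27, q = 28. (Wedge: pb − ps = 24.)
Revenue = t · Q = 24 · 28 = $672.

Tax revenue = $672.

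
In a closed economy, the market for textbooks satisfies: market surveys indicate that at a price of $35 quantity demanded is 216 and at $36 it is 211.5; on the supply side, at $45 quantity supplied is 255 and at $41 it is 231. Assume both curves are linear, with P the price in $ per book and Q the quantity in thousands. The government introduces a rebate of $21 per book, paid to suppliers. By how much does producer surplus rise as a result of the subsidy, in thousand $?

Producer surplus rises by $2106 thousand.

Demand slope: (211.5 − 216)/(36 − 35) = -4.5, so Qd = 373.5 − 4.5P.
Supply slope: (231 − 255)/(41 − 45) = 6, so Qs = 6P − 15.
Without the subsidy, 373.5 − 4.5P = 6P − 15 gives 10.5P = 388.5, so P* = $37 and Q* = 207.
With a per-unit subsidy paid to suppliers, each receives P + 21 per unit sold, so supply becomes Qs = 6(P + 21) − 15.
Solving gives Q = 261 with consumers paying $25 and suppliers receiving $46 (the $21 wedge).
ΔPS is the trapezoid between Q = 261 and Q = 207 of height $9: ½ · (207 + 261) · 9 = $2106.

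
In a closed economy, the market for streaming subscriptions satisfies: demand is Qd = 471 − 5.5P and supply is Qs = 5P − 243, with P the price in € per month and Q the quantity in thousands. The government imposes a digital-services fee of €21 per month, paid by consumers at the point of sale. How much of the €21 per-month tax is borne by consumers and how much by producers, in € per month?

Consumers bear €10 per month; producers bear €11 per month.

Before the tax: set 471 − 5.5P = 5P − 243 → P* = €68, Q* = 97.
With the tax collected from consumers, demand (in seller-price terms) shifts: Qd = 471 − 5.5(P + 21).
New equilibrium: consumers pay €78, producers receive €57, Q = 42. (Wedge: Pb − Ps = 21.)
Burden on consumers: €10; on producers: €11. (They sum to €21.)
The less price-elastic side of the market bears the larger share of a per-unit tax.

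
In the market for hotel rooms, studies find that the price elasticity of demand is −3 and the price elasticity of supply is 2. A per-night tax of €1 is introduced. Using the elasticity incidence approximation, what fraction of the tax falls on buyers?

Buyers' share ≈ 0.4.

Incidence ratio: buyers' share ≈ εs / (εs + |εd|) = 2 / (2 + 3) = 0.4.
Supply is the less elastic side, so buyers bear the smaller share.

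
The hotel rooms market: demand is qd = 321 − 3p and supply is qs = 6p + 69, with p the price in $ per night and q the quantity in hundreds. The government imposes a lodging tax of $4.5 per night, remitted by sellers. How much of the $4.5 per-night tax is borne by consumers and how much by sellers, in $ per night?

Before the tax: set 321 − 3p = 6p + 69 → p* = $28, q* = 237.
With the tax collected from sellers, supply shifts: qs = 6(p − 4.5) + 69.
Solving gives q = 228 with consumers paying $31 and sellers receiving $26.5 (the $4.5 wedge).
Burden on consumers: $3; on sellers: $1.5. (They sum to $4.5.)
The less price-elastic side of the market bears the larger share of a per-unit tax.

Consumers bear $3 per night; sellers bear $1.5 per night.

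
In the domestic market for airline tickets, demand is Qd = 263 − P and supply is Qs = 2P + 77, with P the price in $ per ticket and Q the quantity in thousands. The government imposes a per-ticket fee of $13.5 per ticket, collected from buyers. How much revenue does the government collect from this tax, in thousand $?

Tax revenue = $2592 thousand.

Without the tax, 263 − P = 2P + 77 gives 3P = 186, so P* = $62 and Q* = 201.
With the tax collected from buyers, demand (in seller-price terms) shifts: Qd = 263 − (P + 13.5).
New equilibrium: buyers pay $71, producers receive $57.5, Q = 192. (Wedge: Pb − Ps = 13.5.)
Revenue = t · Q = 13.5 · 192 = $2592.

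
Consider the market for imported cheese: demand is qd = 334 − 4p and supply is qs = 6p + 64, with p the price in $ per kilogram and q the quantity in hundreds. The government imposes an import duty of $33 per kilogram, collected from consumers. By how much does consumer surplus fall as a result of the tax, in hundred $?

Consumer surplus falls by $3690.72 hundred.

Before the tax: set 334 − 4p = 6p + 64 → p* = $27, q* = 226.
With the tax collected from consumers, demand (in seller-price terms) shifts: qd = 334 − 4(p + 33).
New equilibrium: consumers pay $46.8, sellers receive $13.8, q = 146.8. (Wedge: pb − ps = 33.)
ΔCS is the trapezoid between Q = 146.8 and Q = 226 of height $19.8: ½ · (226 + 146.8) · 19.8 = $3690.72.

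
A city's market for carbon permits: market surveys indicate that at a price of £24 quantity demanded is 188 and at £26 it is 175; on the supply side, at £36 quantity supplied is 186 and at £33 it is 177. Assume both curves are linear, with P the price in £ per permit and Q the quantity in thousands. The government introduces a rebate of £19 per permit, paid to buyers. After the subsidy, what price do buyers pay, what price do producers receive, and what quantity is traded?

Demand slope: (175 − 188)/(26 − 24) = -6.5, so Qd = 344 − 6.5P.
Supply slope: (177 − 186)/(33 − 36) = 3, so Qs = 3P + 78.
Before the subsidy: set 344 − 6.5P = 3P + 78 → P* = £28, Q* = 162.
With a per-unit subsidy paid to buyers, each effectively pays P − 19, so demand becomes Qd = 344 − 6.5(P − 19).
Solving gives Q = 201 with buyers paying £22 and producers receiving £41 (the £19 wedge).

Buyers pay £22; producers receive £41; quantity = 201.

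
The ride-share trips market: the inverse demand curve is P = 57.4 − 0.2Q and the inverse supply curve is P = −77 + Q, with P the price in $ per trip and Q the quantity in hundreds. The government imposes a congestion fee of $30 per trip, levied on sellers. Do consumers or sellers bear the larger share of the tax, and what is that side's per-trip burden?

Inverting to Q(P) form: Qd = 287 − 5P; Qs = P + 77.
Before the tax: set 287 − 5P = P + 77 → P* = $35, Q* = 112.
With the tax collected from sellers, supply shifts: Qs = (P − 30) + 77.
Solving gives Q = 87 with consumers paying $40 and sellers receiving $10 (the $30 wedge).
Per-trip burden: consumers $5, sellers $25.
Sellers take the larger share because supply is less price-elastic here (demand slope 5 vs supply slope 1).
The less price-elastic side of the market bears the larger share of a per-unit tax.

Sellers bear the larger share: $25 per trip.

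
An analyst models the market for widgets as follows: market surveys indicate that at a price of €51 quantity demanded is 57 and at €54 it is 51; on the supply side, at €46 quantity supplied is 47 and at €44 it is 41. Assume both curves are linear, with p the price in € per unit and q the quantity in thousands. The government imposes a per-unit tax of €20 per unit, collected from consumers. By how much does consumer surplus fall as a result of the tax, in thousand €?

Consumer surplus falls by €564 thousand.

Demand slope: (51 − 57)/(54 − 51) = -2, so qd = 159 − 2p.
Supply slope: (41 − 47)/(44 − 46) = 3, so qs = 3p − 91.
Before the tax: set 159 − 2p = 3p − 91 → p* = €50, q* = 59.
With the tax collected from consumers, demand (in seller-price terms) shifts: qd = 159 − 2(p + 20).
New equilibrium: consumers pay €62, suppliers receive €42, q = 35. (Wedge: pb − ps = 20.)
ΔCS is the trapezoid between Q = 35 and Q = 59 of height €12: ½ · (59 + 35) · 12 = €564.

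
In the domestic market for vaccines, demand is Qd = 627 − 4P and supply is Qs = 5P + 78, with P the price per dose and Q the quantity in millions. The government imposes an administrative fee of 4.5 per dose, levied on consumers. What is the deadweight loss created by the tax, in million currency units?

Before the tax: set 627 − 4P = 5P + 78 → P* = 61, Q* = 383.
With the tax collected from consumers, demand (in seller-price terms) shifts: Qd = 627 − 4(P + 4.5).
New equilibrium: consumers pay 63.5, suppliers receive 59, Q = 373. (Wedge: Pb − Ps = 4.5.)
Quantity falls by |ΔQ| = |383 − 373| = 10.
DWL = ½ · t · |ΔQ| = ½ · 4.5 · 10 = 22.5.

Deadweight loss = 22.5 million.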